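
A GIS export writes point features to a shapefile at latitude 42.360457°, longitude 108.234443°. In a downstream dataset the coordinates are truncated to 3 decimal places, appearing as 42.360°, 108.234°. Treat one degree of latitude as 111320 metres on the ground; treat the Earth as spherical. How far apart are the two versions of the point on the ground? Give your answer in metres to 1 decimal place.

62.6 metres

Δlat = 42.360457 − 42.360 = +0.000457°; Δlon = 108.234443 − 108.234 = +0.000443°.
North–south shift: 0.000457 × 111320 = 50.8732 m.
E–W at 42.36°: 0.000443° × 111320 × cos 42.36° = 0.000443 × 111320 × 0.7389 ≈ 36.44 m.
Combined displacement = (50.8732² + 36.44²)^½ ≈ 62.5776 m.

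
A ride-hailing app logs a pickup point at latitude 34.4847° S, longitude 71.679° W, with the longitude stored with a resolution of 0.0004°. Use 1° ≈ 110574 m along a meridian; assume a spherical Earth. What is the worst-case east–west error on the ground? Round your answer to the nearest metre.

With a 0.0004° grid the true value lies within half a step, ±0.0004°/2 = ±0.0002°, of the stored one.
Parallels shrink by cos φ, so at 34.4847° a degree of longitude is 110574 × 0.8243 ≈ 91143.7 m.
Maximum E–W displacement: 0.0002 × 91143.7 = 18.2287 m.

18 metres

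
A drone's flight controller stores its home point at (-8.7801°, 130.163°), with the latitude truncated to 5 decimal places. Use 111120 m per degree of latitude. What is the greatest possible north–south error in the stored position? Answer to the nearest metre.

Truncating at 5 decimal places can drop up to a full unit in the last place, so the latitude may be off by as much as 1e-05°.
So the N–S error is at most 1e-05 × 111120 = 1.1112 m.

1 metres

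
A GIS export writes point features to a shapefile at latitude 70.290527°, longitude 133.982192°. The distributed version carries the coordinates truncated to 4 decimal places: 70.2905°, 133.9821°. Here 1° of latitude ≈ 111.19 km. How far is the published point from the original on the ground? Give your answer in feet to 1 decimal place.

15.0 feet

The latitude changed by +0.000027° and the longitude by +0.000092°.
N–S: 0.000027° × 111190 m/° = 3.00213 m.
East–west at this latitude: 0.000092° × 111190 × cos 70.2905° ≈ 0.000092 × 37499 = 3.44991 m.
Combined displacement = (3.00213² + 3.44991²)^½ ≈ 4.57325 m.
Converting: 4.57325 m × 3.2808 ft/m ≈ 15.004 ft.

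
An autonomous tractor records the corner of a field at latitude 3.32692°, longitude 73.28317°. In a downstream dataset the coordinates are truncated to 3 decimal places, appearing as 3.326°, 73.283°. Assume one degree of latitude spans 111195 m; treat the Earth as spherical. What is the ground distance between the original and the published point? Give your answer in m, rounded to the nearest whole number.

Δlat = 3.32692 − 3.326 = +0.00092°; Δlon = 73.28317 − 73.283 = +0.00017°.
N–S: 0.00092° × 111195 m/° = 102.299 m.
East–west at this latitude: 0.00017° × 111195 × cos 3.326° ≈ 0.00017 × 111008 = 18.8713 m.
Distance: √(102.299² + 18.8713²) ≈ 104.025 m.

104 m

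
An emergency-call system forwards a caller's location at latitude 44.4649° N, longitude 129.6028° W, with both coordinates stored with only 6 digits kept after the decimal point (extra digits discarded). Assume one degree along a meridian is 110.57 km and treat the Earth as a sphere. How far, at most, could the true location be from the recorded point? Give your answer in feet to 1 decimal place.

Truncating at 6 decimal places can drop up to a full unit in the last place, so each coordinate may be off by as much as 1e-06°.
North–south component: 1e-06° × 110570 = 0.11057 m.
Longitude error → 1e-06 × 110570 × cos 44.4649° = 1e-06 × 110570 × 0.7137 ≈ 0.0789116 m.
Worst case both components are at the extreme and orthogonal: √(0.11057² + 0.0789116²) ≈ 0.135841 m.
Converting: 0.135841 m × 3.2808 ft/m ≈ 0.44567 ft.

0.4 feet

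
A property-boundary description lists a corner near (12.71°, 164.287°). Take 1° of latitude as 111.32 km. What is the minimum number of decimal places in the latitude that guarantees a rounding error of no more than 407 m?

One degree of latitude covers 111320 m.
Rounding to N decimal places gives at most 0.5 × 10⁻ᴺ degrees of error, i.e. 0.5 × 10⁻ᴺ × 111320 m.
Need 0.5 × 111320 × 10⁻ᴺ ≤ 407 → 10⁻ᴺ ≤ 7.312e-03, so N ≥ 2.14.
N = 2 would give 557 m (too coarse); N = 3 gives 55.7 m ≤ 407 m.

3 decimal places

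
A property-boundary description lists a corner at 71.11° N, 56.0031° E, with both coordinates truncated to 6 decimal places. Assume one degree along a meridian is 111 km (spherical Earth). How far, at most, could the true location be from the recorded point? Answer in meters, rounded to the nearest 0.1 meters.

Truncating at 6 decimal places can drop up to a full unit in the last place, so each coordinate may be off by as much as 1e-06°.
North–south component: 1e-06° × 111000 = 0.111 m.
Longitude error → 1e-06 × 111000 × cos 71.11° = 1e-06 × 111000 × 0.3238 ≈ 0.0359365 m.
Combining orthogonally: (0.111² + 0.0359365²)^½ ≈ 0.116672 m.

0.1 meters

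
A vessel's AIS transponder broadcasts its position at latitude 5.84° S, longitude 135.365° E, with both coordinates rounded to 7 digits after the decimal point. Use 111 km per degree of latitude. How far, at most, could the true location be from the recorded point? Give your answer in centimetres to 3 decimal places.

0.783 centimetres

Rounding to 7 decimal places leaves each coordinate within ±5e-08° of the true value.
N–S: 5e-08° × 111000 m/° = 0.00555 m.
East–west component at 5.84°: 5e-08° × 111000 × cos 5.84° ≈ 5e-08 × 110424 ≈ 0.0055212 m.
Combining orthogonally: (0.00555² + 0.0055212²)^½ ≈ 0.00782854 m.
That is 0.00782854 m = 0.78285 cm.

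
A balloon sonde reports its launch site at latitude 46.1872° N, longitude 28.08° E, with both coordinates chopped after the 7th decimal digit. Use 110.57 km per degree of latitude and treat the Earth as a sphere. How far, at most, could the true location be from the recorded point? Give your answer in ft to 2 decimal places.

0.04 ft

Truncating at 7 decimal places can drop up to a full unit in the last place, so each coordinate may be off by as much as 1e-07°.
Latitude error → 1e-07 × 110570 = 0.011057 m along the meridian.
Longitude error → 1e-07 × 110570 × cos 46.1872° = 1e-07 × 110570 × 0.6923 ≈ 0.00765481 m.
Combining orthogonally: (0.011057² + 0.00765481²)^½ ≈ 0.0134482 m.
In feet: 0.0134482 m ÷ 0.3048 ≈ 0.044121 ft.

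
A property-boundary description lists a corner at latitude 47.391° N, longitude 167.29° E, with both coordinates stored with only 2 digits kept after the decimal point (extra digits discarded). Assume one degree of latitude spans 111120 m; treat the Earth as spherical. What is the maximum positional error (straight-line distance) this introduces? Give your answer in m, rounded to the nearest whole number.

1342 m

Truncating at 2 decimal places can drop up to a full unit in the last place, so each coordinate may be off by as much as 0.01°.
N–S: 0.01° × 111120 m/° = 1111.2 m.
Longitude error → 0.01 × 111120 × cos 47.391° = 0.01 × 111120 × 0.6770 ≈ 752.273 m.
The two errors are perpendicular, so the maximum displacement is √(1111.2² + 752.273²) ≈ 1341.89 m.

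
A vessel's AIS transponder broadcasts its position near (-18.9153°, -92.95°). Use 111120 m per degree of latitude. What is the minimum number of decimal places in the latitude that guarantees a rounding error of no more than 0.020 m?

One degree of latitude covers 111120 m.
Rounding to N decimal places gives at most 0.5 × 10⁻ᴺ degrees of error, i.e. 0.5 × 10⁻ᴺ × 111120 m.
Need 0.5 × 111120 × 10⁻ᴺ ≤ 0.020 → 10⁻ᴺ ≤ 3.600e-07, so N ≥ 6.44.
So 7 decimal places suffice (0.00556 m); 6 would allow up to 0.0556 m.

7 decimal places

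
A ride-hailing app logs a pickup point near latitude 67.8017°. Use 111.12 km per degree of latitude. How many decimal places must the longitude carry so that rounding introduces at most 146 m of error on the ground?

At 67.8017° one degree of longitude covers 111120 × cos 67.8017° ≈ 111120 × 0.3778 ≈ 41982.6 m.
Rounding to N decimal places gives at most 0.5 × 10⁻ᴺ degrees of error, i.e. 0.5 × 10⁻ᴺ × 41982.6 m.
Need 0.5 × 41982.6 × 10⁻ᴺ ≤ 146 → 10⁻ᴺ ≤ 6.955e-03, so N ≥ 2.16.
So 3 decimal places suffice (21 m); 2 would allow up to 210 m.

3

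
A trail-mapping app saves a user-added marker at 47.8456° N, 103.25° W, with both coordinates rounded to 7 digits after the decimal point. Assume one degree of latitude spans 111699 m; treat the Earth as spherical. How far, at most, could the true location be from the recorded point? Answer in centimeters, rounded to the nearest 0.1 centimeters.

Rounding to 7 decimal places leaves each coordinate within ±5e-08° of the true value.
North–south component: 5e-08° × 111699 = 0.00558495 m.
Longitude error → 5e-08 × 111699 × cos 47.8456° = 5e-08 × 111699 × 0.6711 ≈ 0.00374823 m.
Combining orthogonally: (0.00558495² + 0.00374823²)^½ ≈ 0.00672614 m.
That is 0.00672614 m = 0.67261 cm.

0.7 centimeters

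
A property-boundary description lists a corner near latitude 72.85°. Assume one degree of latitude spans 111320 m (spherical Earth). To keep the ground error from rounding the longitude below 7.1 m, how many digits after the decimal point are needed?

At 72.85° one degree of longitude covers 111320 × cos 72.85° ≈ 111320 × 0.2949 ≈ 32825.4 m.
With N decimal places the half-ulp bound is 0.5·10⁻ᴺ°, or 0.5·10⁻ᴺ × 32825.4 m on the ground.
Need 0.5 × 32825.4 × 10⁻ᴺ ≤ 7.1 → 10⁻ᴺ ≤ 4.326e-04, so N ≥ 3.36.
At 3 places the error can reach 16.4 m, but 4 places keeps it to 1.64 m.

4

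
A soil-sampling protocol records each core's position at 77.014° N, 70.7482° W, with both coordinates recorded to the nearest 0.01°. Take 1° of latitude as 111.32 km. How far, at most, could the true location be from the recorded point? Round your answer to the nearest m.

Rounding to 2 decimal places leaves each coordinate within ±0.005° of the true value.
Latitude error → 0.005 × 111320 = 556.6 m along the meridian.
E–W at 77.014°: 0.005° × 111320 × cos 77.014° = 0.005 × 111320 × 0.2247 ≈ 125.075 m.
The two errors are perpendicular, so the maximum displacement is √(556.6² + 125.075²) ≈ 570.48 m.

570 m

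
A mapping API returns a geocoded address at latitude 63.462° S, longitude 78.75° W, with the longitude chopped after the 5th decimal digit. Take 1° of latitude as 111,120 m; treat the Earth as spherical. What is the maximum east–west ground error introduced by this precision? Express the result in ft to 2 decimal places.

1.63 ft

Truncating at 5 decimal places can drop up to a full unit in the last place, so the longitude may be off by as much as 1e-05°.
At latitude 63.462° a degree of longitude spans 111120 m × cos 63.462° = 111120 × 0.4468 ≈ 49647.4 m.
Maximum E–W displacement: 1e-05 × 49647.4 = 0.496474 m.
In feet: 0.496474 m ÷ 0.3048 ≈ 1.6289 ft.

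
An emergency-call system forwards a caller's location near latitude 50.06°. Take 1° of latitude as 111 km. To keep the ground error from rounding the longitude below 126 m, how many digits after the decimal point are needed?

At 50.06° one degree of longitude covers 111000 × cos 50.06° ≈ 111000 × 0.6420 ≈ 71260.3 m.
With N decimal places the half-ulp bound is 0.5·10⁻ᴺ°, or 0.5·10⁻ᴺ × 71260.3 m on the ground.
Setting 35630.2 × 10⁻ᴺ ≤ 126 gives 10ᴺ ≥ 282.8, i.e. N ≥ 2.45.
At 2 places the error can reach 356 m, but 3 places keeps it to 35.6 m.

3 decimal places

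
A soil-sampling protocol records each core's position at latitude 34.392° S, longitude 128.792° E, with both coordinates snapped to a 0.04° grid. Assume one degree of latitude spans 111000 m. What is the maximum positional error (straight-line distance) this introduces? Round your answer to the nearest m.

2878 m

With a 0.04° grid the true value lies within half a step, ±0.04°/2 = ±0.02°, of the stored one.
Latitude error → 0.02 × 111000 = 2220 m along the meridian.
E–W at 34.392°: 0.02° × 111000 × cos 34.392° = 0.02 × 111000 × 0.8252 ≈ 1831.93 m.
Combining orthogonally: (2220² + 1831.93²)^½ ≈ 2878.26 m.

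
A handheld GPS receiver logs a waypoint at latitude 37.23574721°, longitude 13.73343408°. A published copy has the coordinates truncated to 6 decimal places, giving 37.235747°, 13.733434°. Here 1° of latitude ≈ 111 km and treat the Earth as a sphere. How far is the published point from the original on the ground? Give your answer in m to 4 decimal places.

The latitude changed by +0.00000021° and the longitude by +0.00000008°.
North–south shift: 0.00000021 × 111000 = 0.02331 m.
E–W at 37.2357°: 0.00000008° × 111000 × cos 37.2357° = 0.00000008 × 111000 × 0.7962 ≈ 0.00706983 m.
Combined displacement = (0.02331² + 0.00706983²)^½ ≈ 0.0243585 m.

0.0244 m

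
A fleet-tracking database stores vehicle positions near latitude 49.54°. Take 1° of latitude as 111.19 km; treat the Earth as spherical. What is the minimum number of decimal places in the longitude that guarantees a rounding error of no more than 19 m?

4 decimal places

At 49.54° one degree of longitude covers 111190 × cos 49.54° ≈ 111190 × 0.6489 ≈ 72153.1 m.
With N decimal places the half-ulp bound is 0.5·10⁻ᴺ°, or 0.5·10⁻ᴺ × 72153.1 m on the ground.
Setting 36076.5 × 10⁻ᴺ ≤ 19 gives 10ᴺ ≥ 1899, i.e. N ≥ 3.28.
At 3 places the error can reach 36.1 m, but 4 places keeps it to 3.61 m.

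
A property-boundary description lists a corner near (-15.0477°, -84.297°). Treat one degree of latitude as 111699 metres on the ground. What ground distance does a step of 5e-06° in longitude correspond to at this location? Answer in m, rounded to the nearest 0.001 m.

0.539 m

5e-06° of longitude at 15.0477° is 5e-06 × 111699 × cos 15.0477° ≈ 5e-06 × 107869 = 0.539344 m.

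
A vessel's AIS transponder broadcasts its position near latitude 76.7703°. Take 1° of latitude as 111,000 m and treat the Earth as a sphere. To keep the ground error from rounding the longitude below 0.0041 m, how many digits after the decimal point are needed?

At 76.7703° one degree of longitude covers 111000 × cos 76.7703° ≈ 111000 × 0.2289 ≈ 25403 m.
Rounding to N decimal places gives at most 0.5 × 10⁻ᴺ degrees of error, i.e. 0.5 × 10⁻ᴺ × 25403 m.
Need 0.5 × 25403 × 10⁻ᴺ ≤ 0.0041 → 10⁻ᴺ ≤ 3.228e-07, so N ≥ 6.49.
N = 6 would give 0.0127 m (too coarse); N = 7 gives 0.00127 m ≤ 0.0041 m.

7 decimal places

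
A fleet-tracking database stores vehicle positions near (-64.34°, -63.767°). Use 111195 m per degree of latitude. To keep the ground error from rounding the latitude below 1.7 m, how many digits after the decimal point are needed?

5

One degree of latitude covers 111195 m.
Rounding to N decimal places gives at most 0.5 × 10⁻ᴺ degrees of error, i.e. 0.5 × 10⁻ᴺ × 111195 m.
Setting 55597.5 × 10⁻ᴺ ≤ 1.7 gives 10ᴺ ≥ 3.27e+04, i.e. N ≥ 4.51.
At 4 places the error can reach 5.56 m, but 5 places keeps it to 0.556 m.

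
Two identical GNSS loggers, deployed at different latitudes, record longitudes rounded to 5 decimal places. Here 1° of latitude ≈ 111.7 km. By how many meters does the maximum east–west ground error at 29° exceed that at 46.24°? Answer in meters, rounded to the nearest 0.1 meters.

0.1 meters

Rounding to 5 decimal places leaves the longitude within ±5e-06° of the true value.
At 29°: 5e-06° × 111700 × cos 29° = 5e-06 × 111700 × 0.8746 ≈ 0.48848 m.
At 46.24°: 5e-06° × 111700 × cos 46.24° = 5e-06 × 111700 × 0.6916 ≈ 0.38628 m.
Difference: 0.48848 − 0.38628 = 0.10219 m.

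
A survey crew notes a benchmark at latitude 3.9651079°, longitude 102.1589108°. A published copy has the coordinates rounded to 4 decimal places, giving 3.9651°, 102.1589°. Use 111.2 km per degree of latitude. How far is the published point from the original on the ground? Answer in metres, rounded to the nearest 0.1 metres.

Δlat = 3.9651079 − 3.9651 = +0.0000079°; Δlon = 102.1589108 − 102.1589 = +0.0000108°.
N–S: 0.0000079° × 111200 m/° = 0.87848 m.
East–west at this latitude: 0.0000108° × 111200 × cos 3.9651° ≈ 0.0000108 × 110934 = 1.19809 m.
Distance: √(0.87848² + 1.19809²) ≈ 1.48564 m.

1.5 metres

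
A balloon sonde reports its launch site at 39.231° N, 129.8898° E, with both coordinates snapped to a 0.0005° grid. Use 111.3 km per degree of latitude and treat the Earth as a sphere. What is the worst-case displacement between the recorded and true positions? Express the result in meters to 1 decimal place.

35.2 meters

With a 0.0005° grid the true value lies within half a step, ±0.0005°/2 = ±0.00025°, of the stored one.
Latitude error → 0.00025 × 111300 = 27.825 m along the meridian.
Longitude error → 0.00025 × 111300 × cos 39.231° = 0.00025 × 111300 × 0.7746 ≈ 21.5533 m.
Worst case both components are at the extreme and orthogonal: √(27.825² + 21.5533²) ≈ 35.1962 m.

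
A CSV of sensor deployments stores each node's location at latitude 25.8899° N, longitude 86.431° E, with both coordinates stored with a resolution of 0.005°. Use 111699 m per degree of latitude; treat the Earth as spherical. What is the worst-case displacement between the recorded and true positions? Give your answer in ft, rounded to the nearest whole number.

1232 ft

With a 0.005° grid the true value lies within half a step, ±0.005°/2 = ±0.0025°, of the stored one.
Latitude error → 0.0025 × 111699 = 279.248 m along the meridian.
East–west component at 25.8899°: 0.0025° × 111699 × cos 25.8899° ≈ 0.0025 × 100488 ≈ 251.221 m.
Worst case both components are at the extreme and orthogonal: √(279.248² + 251.221²) ≈ 375.621 m.
Converting: 375.621 m × 3.2808 ft/m ≈ 1232.4 ft.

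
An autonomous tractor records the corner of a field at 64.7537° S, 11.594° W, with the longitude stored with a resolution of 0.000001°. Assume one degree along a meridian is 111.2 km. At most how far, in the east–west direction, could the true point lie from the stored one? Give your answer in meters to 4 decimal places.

With a 0.000001° grid the true value lies within half a step, ±0.000001°/2 = ±5e-07°, of the stored one.
One degree of longitude at 64.7537° is 111200 × cos 64.7537° ≈ 111200 × 0.4265 = 47427.9 m.
East–west error: 5e-07° × 47427.9 m/° ≈ 0.023714 m.

0.0237 meters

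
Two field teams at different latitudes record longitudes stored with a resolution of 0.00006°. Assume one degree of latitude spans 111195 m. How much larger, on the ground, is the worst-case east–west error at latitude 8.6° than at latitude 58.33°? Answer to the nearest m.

With a 0.00006° grid the true value lies within half a step, ±0.00006°/2 = ±3e-05°, of the stored one.
Error at 8.6° = 3e-05° × 111195 × cos 8.6° ≈ 3.3359 × 0.9888 = 3.2983 m.
At 58.33°: 3e-05° × 111195 × cos 58.33° = 3e-05 × 111195 × 0.5250 ≈ 1.7514 m.
So the lower-latitude error exceeds the higher by 3.2983 − 1.7514 = 1.5469 m.

2 m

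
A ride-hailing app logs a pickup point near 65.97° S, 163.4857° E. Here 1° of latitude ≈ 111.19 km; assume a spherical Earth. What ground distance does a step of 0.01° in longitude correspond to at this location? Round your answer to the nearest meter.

453 meters

One degree of longitude here spans 111190 × cos 65.97° = 111190 × 0.4072 ≈ 45278.2 m; 0.01° of that is 452.782 m.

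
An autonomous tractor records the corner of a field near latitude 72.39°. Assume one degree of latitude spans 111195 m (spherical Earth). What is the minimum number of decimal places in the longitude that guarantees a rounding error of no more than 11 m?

4 decimal places

At 72.39° one degree of longitude covers 111195 × cos 72.39° ≈ 111195 × 0.3025 ≈ 33640.5 m.
Rounding to N decimal places gives at most 0.5 × 10⁻ᴺ degrees of error, i.e. 0.5 × 10⁻ᴺ × 33640.5 m.
Need 0.5 × 33640.5 × 10⁻ᴺ ≤ 11 → 10⁻ᴺ ≤ 6.540e-04, so N ≥ 3.18.
So 4 decimal places suffice (1.68 m); 3 would allow up to 16.8 m.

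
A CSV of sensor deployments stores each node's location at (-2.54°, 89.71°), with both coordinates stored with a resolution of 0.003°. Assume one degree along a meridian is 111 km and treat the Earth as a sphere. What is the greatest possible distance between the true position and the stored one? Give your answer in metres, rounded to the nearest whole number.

With a 0.003° grid the true value lies within half a step, ±0.003°/2 = ±0.0015°, of the stored one.
N–S: 0.0015° × 111000 m/° = 166.5 m.
Longitude error → 0.0015 × 111000 × cos 2.54° = 0.0015 × 111000 × 0.9990 ≈ 166.336 m.
Worst case both components are at the extreme and orthogonal: √(166.5² + 166.336²) ≈ 235.351 m.

235 metres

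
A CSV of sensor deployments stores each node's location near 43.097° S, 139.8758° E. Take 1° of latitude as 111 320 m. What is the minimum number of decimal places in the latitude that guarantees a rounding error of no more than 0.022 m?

7

One degree of latitude covers 111320 m.
Rounding to N decimal places gives at most 0.5 × 10⁻ᴺ degrees of error, i.e. 0.5 × 10⁻ᴺ × 111320 m.
Need 0.5 × 111320 × 10⁻ᴺ ≤ 0.022 → 10⁻ᴺ ≤ 3.953e-07, so N ≥ 6.40.
So 7 decimal places suffice (0.00557 m); 6 would allow up to 0.0557 m.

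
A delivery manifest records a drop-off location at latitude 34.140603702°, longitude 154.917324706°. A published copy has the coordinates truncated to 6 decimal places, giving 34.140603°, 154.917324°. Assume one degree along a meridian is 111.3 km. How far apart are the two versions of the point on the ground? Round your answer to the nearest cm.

10 cm

The latitude changed by +0.000000702° and the longitude by +0.000000706°.
North–south shift: 0.000000702 × 111300 = 0.0781326 m.
East–west at this latitude: 0.000000706° × 111300 × cos 34.1406° ≈ 0.000000706 × 92118.9 = 0.0650359 m.
Combined displacement = (0.0781326² + 0.0650359²)^½ ≈ 0.101658 m.
That is 0.101658 m = 10.166 cm.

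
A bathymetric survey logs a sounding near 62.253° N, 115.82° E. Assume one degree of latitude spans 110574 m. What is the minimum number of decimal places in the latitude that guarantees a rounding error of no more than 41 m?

One degree of latitude covers 110574 m.
N decimal places → at most half a unit in the last place, 0.5 × 10⁻ᴺ° = 110574/2 × 10⁻ᴺ m.
Need 0.5 × 110574 × 10⁻ᴺ ≤ 41 → 10⁻ᴺ ≤ 7.416e-04, so N ≥ 3.13.
At 3 places the error can reach 55.3 m, but 4 places keeps it to 5.53 m.

4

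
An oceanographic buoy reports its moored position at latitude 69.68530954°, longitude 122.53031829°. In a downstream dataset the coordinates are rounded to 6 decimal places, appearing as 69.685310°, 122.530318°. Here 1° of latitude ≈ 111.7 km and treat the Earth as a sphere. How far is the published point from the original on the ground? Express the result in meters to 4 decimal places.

0.0526 meters

The latitude changed by -0.00000046° and the longitude by +0.00000029°.
North–south shift: -0.00000046 × 111700 = -0.051382 m.
East–west at this latitude: 0.00000029° × 111700 × cos 69.6853° ≈ 0.00000029 × 38779.6 = 0.0112461 m.
Hypotenuse of the two orthogonal shifts: √(0.051382² + 0.0112461²) = 0.0525983 m.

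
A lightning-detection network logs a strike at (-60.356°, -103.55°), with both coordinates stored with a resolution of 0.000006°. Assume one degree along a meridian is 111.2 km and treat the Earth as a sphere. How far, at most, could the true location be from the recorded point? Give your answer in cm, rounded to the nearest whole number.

With a 0.000006° grid the true value lies within half a step, ±0.000006°/2 = ±3e-06°, of the stored one.
N–S: 3e-06° × 111200 m/° = 0.3336 m.
Longitude error → 3e-06 × 111200 × cos 60.356° = 3e-06 × 111200 × 0.4946 ≈ 0.165002 m.
The two errors are perpendicular, so the maximum displacement is √(0.3336² + 0.165002²) ≈ 0.372175 m.
That is 0.372175 m = 37.218 cm.

37 cm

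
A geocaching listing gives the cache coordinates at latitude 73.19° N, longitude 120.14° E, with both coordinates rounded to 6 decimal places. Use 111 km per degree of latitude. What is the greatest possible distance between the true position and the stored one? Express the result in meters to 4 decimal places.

Rounding to 6 decimal places leaves each coordinate within ±5e-07° of the true value.
North–south component: 5e-07° × 111000 = 0.0555 m.
Longitude error → 5e-07 × 111000 × cos 73.19° = 5e-07 × 111000 × 0.2892 ≈ 0.0160505 m.
The two errors are perpendicular, so the maximum displacement is √(0.0555² + 0.0160505²) ≈ 0.0577743 m.

0.0578 meters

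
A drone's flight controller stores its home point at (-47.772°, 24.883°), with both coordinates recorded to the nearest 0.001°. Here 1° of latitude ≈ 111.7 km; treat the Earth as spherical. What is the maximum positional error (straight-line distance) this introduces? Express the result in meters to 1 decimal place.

Rounding to 3 decimal places leaves each coordinate within ±0.0005° of the true value.
N–S: 0.0005° × 111700 m/° = 55.85 m.
Longitude error → 0.0005 × 111700 × cos 47.772° = 0.0005 × 111700 × 0.6721 ≈ 37.5358 m.
Worst case both components are at the extreme and orthogonal: √(55.85² + 37.5358²) ≈ 67.2916 m.

67.3 meters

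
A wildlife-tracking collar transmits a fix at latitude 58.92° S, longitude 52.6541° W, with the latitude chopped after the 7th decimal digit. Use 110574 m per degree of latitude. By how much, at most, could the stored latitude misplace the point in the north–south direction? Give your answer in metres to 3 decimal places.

0.011 metres

Truncating at 7 decimal places can drop up to a full unit in the last place, so the latitude may be off by as much as 1e-07°.
North–south distance: 1e-07° × 110574 m/° = 0.0110574 m.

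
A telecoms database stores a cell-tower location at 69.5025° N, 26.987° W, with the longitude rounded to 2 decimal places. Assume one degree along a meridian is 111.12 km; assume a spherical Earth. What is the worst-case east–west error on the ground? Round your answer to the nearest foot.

Rounding to 2 decimal places leaves the longitude within ±0.005° of the true value.
One degree of longitude at 69.5025° is 111120 × cos 69.5025° ≈ 111120 × 0.3502 = 38910.5 m.
East–west error: 0.005° × 38910.5 m/° ≈ 194.553 m.
Converting: 194.553 m × 3.2808 ft/m ≈ 638.3 ft.

638 feet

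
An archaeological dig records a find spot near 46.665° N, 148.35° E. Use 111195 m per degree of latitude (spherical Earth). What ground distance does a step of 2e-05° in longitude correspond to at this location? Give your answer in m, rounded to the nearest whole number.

2 m

2e-05° of longitude at 46.665° is 2e-05 × 111195 × cos 46.665° ≈ 2e-05 × 76309 = 1.52618 m.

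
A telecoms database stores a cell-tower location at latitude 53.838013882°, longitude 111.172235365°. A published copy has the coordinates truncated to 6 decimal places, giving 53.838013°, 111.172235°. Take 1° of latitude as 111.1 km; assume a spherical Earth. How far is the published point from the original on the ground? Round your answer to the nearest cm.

10 cm

Δlat = 53.838013882 − 53.838013 = +0.000000882°; Δlon = 111.172235365 − 111.172235 = +0.000000365°.
N–S: 0.000000882° × 111100 m/° = 0.0979902 m.
E–W at 53.838°: 0.000000365° × 111100 × cos 53.838° = 0.000000365 × 111100 × 0.5901 ≈ 0.0239282 m.
Hypotenuse of the two orthogonal shifts: √(0.0979902² + 0.0239282²) = 0.100869 m.
That is 0.100869 m = 10.087 cm.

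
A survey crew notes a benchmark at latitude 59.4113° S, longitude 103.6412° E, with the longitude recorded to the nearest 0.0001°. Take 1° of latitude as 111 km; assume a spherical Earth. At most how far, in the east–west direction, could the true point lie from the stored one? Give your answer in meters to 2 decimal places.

Rounding to 4 decimal places leaves the longitude within ±5e-05° of the true value.
Parallels shrink by cos φ, so at 59.4113° a degree of longitude is 111000 × 0.5089 ≈ 56484.8 m.
East–west error: 5e-05° × 56484.8 m/° ≈ 2.82424 m.

2.82 meters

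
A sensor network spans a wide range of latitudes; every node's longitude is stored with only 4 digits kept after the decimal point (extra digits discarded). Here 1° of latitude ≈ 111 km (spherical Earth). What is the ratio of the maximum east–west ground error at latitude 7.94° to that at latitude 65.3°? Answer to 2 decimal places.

Truncating at 4 decimal places can drop up to a full unit in the last place, so the longitude may be off by as much as 0.0001°.
At 7.94°: 0.0001° × 111000 × cos 7.94° = 0.0001 × 111000 × 0.9904 ≈ 10.994 m.
Error at 65.3° = 0.0001° × 111000 × cos 65.3° ≈ 11.1 × 0.4179 = 4.6383 m.
Ratio: 10.994 / 4.6383 = cos 7.94° / cos 65.3° ≈ 2.3702.

2.37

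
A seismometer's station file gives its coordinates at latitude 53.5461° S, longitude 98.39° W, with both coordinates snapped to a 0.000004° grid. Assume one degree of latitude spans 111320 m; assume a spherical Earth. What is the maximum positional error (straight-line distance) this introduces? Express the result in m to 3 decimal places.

With a 0.000004° grid the true value lies within half a step, ±0.000004°/2 = ±2e-06°, of the stored one.
Latitude error → 2e-06 × 111320 = 0.22264 m along the meridian.
East–west component at 53.5461°: 2e-06° × 111320 × cos 53.5461° ≈ 2e-06 × 66143.7 ≈ 0.132287 m.
The two errors are perpendicular, so the maximum displacement is √(0.22264² + 0.132287²) ≈ 0.258976 m.

0.259 m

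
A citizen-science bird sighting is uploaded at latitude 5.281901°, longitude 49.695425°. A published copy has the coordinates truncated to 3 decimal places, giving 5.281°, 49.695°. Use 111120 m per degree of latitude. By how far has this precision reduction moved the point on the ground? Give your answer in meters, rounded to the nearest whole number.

111 meters

The latitude changed by +0.000901° and the longitude by +0.000425°.
North–south shift: 0.000901 × 111120 = 100.119 m.
East–west at this latitude: 0.000425° × 111120 × cos 5.281° ≈ 0.000425 × 110648 = 47.0255 m.
Hypotenuse of the two orthogonal shifts: √(100.119² + 47.0255²) = 110.613 m.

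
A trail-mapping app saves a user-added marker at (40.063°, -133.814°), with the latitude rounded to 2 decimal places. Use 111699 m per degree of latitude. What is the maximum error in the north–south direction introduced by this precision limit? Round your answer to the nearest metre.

558 metres

Rounding to 2 decimal places leaves the latitude within ±0.005° of the true value.
So the N–S error is at most 0.005 × 111699 = 558.495 m.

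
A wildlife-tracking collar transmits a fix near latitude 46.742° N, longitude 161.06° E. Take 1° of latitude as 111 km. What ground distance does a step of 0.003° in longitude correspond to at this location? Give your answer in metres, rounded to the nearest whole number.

0.003° of longitude at 46.742° is 0.003 × 111000 × cos 46.742° ≈ 0.003 × 76066.6 = 228.2 m.

228 metres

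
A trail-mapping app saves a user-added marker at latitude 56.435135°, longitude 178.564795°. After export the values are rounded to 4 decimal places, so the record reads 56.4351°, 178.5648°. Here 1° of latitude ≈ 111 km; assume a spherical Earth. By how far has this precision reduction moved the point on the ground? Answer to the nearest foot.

Δlat = 56.435135 − 56.4351 = +0.000035°; Δlon = 178.564795 − 178.5648 = -0.000005°.
N–S: 0.000035° × 111000 m/° = 3.885 m.
E–W at 56.4351°: -0.000005° × 111000 × cos 56.4351° = -0.000005 × 111000 × 0.5529 ≈ -0.306849 m.
Distance: √(3.885² + 0.306849²) ≈ 3.8971 m.
Converting: 3.8971 m × 3.2808 ft/m ≈ 12.786 ft.

13 feet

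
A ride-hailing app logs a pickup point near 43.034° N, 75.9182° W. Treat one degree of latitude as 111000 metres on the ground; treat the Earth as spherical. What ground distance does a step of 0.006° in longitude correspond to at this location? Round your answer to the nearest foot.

1597 feet

0.006° of longitude at 43.034° is 0.006 × 111000 × cos 43.034° ≈ 0.006 × 81135.3 = 486.812 m.
Converting: 486.812 m × 3.2808 ft/m ≈ 1597.2 ft.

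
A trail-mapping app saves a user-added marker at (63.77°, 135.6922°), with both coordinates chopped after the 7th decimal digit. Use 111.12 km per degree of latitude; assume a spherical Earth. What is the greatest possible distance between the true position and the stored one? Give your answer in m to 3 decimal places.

0.012 m

Truncating at 7 decimal places can drop up to a full unit in the last place, so each coordinate may be off by as much as 1e-07°.
Latitude error → 1e-07 × 111120 = 0.011112 m along the meridian.
East–west component at 63.77°: 1e-07° × 111120 × cos 63.77° ≈ 1e-07 × 49112.3 ≈ 0.00491123 m.
The two errors are perpendicular, so the maximum displacement is √(0.011112² + 0.00491123²) ≈ 0.0121489 m.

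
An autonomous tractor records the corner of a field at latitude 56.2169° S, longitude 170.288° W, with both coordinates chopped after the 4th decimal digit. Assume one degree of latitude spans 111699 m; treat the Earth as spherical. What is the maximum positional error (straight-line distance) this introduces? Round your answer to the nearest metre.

Truncating at 4 decimal places can drop up to a full unit in the last place, so each coordinate may be off by as much as 0.0001°.
Latitude error → 0.0001 × 111699 = 11.1699 m along the meridian.
E–W at 56.2169°: 0.0001° × 111699 × cos 56.2169° = 0.0001 × 111699 × 0.5561 ≈ 6.21103 m.
The two errors are perpendicular, so the maximum displacement is √(11.1699² + 6.21103²) ≈ 12.7806 m.

13 metres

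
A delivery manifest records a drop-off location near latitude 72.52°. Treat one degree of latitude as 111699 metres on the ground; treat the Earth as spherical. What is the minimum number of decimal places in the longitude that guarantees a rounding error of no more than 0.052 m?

At 72.52° one degree of longitude covers 111699 × cos 72.52° ≈ 111699 × 0.3004 ≈ 33551.3 m.
N decimal places → at most half a unit in the last place, 0.5 × 10⁻ᴺ° = 33551.3/2 × 10⁻ᴺ m.
Need 0.5 × 33551.3 × 10⁻ᴺ ≤ 0.052 → 10⁻ᴺ ≤ 3.100e-06, so N ≥ 5.51.
So 6 decimal places suffice (0.0168 m); 5 would allow up to 0.168 m.

6 decimal places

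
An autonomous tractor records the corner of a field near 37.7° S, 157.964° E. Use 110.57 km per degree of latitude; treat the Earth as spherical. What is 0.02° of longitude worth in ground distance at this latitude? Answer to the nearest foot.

One degree of longitude here spans 110570 × cos 37.7° = 110570 × 0.7912 ≈ 87485.6 m; 0.02° of that is 1749.71 m.
In feet: 1749.71 m ÷ 0.3048 ≈ 5740.5 ft.

5741 feet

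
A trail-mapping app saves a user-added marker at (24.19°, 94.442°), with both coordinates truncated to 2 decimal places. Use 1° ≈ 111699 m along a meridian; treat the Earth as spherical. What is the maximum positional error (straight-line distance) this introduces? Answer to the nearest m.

Truncating at 2 decimal places can drop up to a full unit in the last place, so each coordinate may be off by as much as 0.01°.
Latitude error → 0.01 × 111699 = 1116.99 m along the meridian.
Longitude error → 0.01 × 111699 × cos 24.19° = 0.01 × 111699 × 0.9122 ≈ 1018.91 m.
The two errors are perpendicular, so the maximum displacement is √(1116.99² + 1018.91²) ≈ 1511.9 m.

1512 m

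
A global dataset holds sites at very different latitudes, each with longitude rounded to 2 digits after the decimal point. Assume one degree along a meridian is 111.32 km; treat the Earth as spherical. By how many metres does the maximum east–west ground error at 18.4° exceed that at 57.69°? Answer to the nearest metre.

231 metres

Rounding to 2 decimal places leaves the longitude within ±0.005° of the true value.
Error at 18.4° = 0.005° × 111320 × cos 18.4° ≈ 556.6 × 0.9489 = 528.14 m.
At 57.69°: 0.005° × 111320 × cos 57.69° = 0.005 × 111320 × 0.5345 ≈ 297.5 m.
So the lower-latitude error exceeds the higher by 528.14 − 297.5 = 230.64 m.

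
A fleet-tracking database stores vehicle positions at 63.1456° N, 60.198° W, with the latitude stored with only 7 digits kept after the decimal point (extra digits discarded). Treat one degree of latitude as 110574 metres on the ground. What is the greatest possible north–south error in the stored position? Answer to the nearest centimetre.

1 centimetres

Truncating at 7 decimal places can drop up to a full unit in the last place, so the latitude may be off by as much as 1e-07°.
Along the meridian that is 1e-07° × 110574 m/° = 0.0110574 m.
That is 0.0110574 m = 1.1057 cm.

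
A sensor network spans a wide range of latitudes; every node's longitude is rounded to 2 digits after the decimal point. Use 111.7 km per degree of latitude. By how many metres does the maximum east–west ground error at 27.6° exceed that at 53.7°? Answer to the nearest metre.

164 metres

Rounding to 2 decimal places leaves the longitude within ±0.005° of the true value.
At 27.6°: 0.005° × 111700 × cos 27.6° = 0.005 × 111700 × 0.8862 ≈ 494.94 m.
At 53.7°: 0.005° × 111700 × cos 53.7° = 0.005 × 111700 × 0.5920 ≈ 330.64 m.
So the lower-latitude error exceeds the higher by 494.94 − 330.64 = 164.31 m.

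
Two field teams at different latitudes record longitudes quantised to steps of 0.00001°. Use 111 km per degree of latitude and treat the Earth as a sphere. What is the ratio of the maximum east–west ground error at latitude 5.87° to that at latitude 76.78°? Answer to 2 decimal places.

With a 0.00001° grid the true value lies within half a step, ±0.00001°/2 = ±5e-06°, of the stored one.
At 5.87°: 5e-06° × 111000 × cos 5.87° = 5e-06 × 111000 × 0.9948 ≈ 0.55209 m.
At 76.78°: 5e-06° × 111000 × cos 76.78° = 5e-06 × 111000 × 0.2287 ≈ 0.12692 m.
The ratio reduces to cos 5.87° / cos 76.78° = 0.9948/0.2287 ≈ 4.3498.

4.35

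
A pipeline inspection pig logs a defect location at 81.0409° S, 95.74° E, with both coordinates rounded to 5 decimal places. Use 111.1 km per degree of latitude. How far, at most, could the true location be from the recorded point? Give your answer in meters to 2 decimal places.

0.56 meters

Rounding to 5 decimal places leaves each coordinate within ±5e-06° of the true value.
North–south component: 5e-06° × 111100 = 0.5555 m.
East–west component at 81.0409°: 5e-06° × 111100 × cos 81.0409° ≈ 5e-06 × 17301.5 ≈ 0.0865077 m.
Worst case both components are at the extreme and orthogonal: √(0.5555² + 0.0865077²) ≈ 0.562196 m.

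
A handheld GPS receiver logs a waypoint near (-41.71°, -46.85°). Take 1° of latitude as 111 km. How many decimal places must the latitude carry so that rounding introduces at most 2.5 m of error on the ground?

5 decimal places

One degree of latitude covers 111000 m.
N decimal places → at most half a unit in the last place, 0.5 × 10⁻ᴺ° = 111000/2 × 10⁻ᴺ m.
Need 0.5 × 111000 × 10⁻ᴺ ≤ 2.5 → 10⁻ᴺ ≤ 4.505e-05, so N ≥ 4.35.
N = 4 would give 5.55 m (too coarse); N = 5 gives 0.555 m ≤ 2.5 m.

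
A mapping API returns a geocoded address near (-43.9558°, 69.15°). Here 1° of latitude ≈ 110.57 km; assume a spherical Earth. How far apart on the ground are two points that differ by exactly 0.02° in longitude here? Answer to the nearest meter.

1592 meters

0.02° of longitude at 43.9558° is 0.02 × 110570 × cos 43.9558° ≈ 0.02 × 79596.6 = 1591.93 m.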